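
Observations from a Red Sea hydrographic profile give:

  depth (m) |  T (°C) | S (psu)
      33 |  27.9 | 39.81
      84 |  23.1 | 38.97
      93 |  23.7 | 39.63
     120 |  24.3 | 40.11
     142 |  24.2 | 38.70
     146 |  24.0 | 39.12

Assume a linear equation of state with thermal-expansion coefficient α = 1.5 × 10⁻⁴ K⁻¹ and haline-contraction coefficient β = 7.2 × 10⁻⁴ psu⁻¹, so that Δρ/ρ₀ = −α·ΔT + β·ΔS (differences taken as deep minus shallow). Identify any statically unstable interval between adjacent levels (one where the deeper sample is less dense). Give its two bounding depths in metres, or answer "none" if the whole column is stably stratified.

Evaluate Δρ/ρ₀ = −αΔT + βΔS across each adjacent pair:
  33–84 m: −αΔT+βΔS = −(1.5 × 10⁻⁴)(-4.8)+(7.2 × 10⁻⁴)(-0.84) = 1.2 × 10⁻⁴ → stable
  84–93 m: −αΔT+βΔS = −(1.5 × 10⁻⁴)(+0.6)+(7.2 × 10⁻⁴)(+0.66) = 3.9 × 10⁻⁴ → stable
  93–120 m: −αΔT+βΔS = −(1.5 × 10⁻⁴)(+0.6)+(7.2 × 10⁻⁴)(+0.48) = 2.6 × 10⁻⁴ → stable
  120–142 m: −αΔT+βΔS = −(1.5 × 10⁻⁴)(-0.1)+(7.2 × 10⁻⁴)(-1.41) = -1.0 × 10⁻³ → UNSTABLE
  142–146 m: −αΔT+βΔS = −(1.5 × 10⁻⁴)(-0.2)+(7.2 × 10⁻⁴)(+0.42) = 3.3 × 10⁻⁴ → stable
The 120–142 m interval has Δρ < 0: lighter water underlies denser water.

120–142 m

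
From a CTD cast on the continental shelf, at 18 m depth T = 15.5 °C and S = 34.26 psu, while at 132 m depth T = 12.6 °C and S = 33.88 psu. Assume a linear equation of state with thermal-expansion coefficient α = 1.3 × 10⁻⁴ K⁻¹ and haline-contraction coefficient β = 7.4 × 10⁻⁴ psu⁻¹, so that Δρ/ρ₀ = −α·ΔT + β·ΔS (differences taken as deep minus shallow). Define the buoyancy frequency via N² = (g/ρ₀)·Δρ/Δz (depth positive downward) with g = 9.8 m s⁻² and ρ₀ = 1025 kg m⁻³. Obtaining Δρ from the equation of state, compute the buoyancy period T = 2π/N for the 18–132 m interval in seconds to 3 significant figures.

2.19 × 10³ s

ΔT = -2.9 K, ΔS = -0.38 psu (deep − shallow).
Δρ/ρ₀ = −αΔT + βΔS = 3.77 × 10⁻⁴ − 2.812 × 10⁻⁴ = 9.58 × 10⁻⁵, so Δρ ≈ 0.09819 kg m⁻³.
N² = (g/ρ₀)·Δρ/Δz = g·(Δρ/ρ₀)/Δz = 9.8 × 9.58 × 10⁻⁵ / 114 = 8.2354 × 10⁻⁶ s⁻².
N = √(8.2354 × 10⁻⁶) = 2.8697 × 10⁻³ rad s⁻¹ → T = 2π/N = 2.1895 × 10³ s ≈ 2.19 × 10³ s.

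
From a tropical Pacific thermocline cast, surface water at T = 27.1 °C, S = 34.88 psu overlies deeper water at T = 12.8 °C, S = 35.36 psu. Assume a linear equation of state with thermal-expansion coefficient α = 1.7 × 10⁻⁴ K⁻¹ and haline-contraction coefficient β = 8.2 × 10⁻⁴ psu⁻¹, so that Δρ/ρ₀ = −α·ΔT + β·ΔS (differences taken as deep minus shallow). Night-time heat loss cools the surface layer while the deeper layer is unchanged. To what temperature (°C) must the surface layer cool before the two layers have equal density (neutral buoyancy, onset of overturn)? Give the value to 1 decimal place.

Neutral buoyancy requires Δρ = 0, i.e. −α(T_deep − T_surf′) + β(S_deep − S_surf) = 0.
T_surf′ = T_deep − (β/α)·ΔS = 12.8 − (8.2 × 10⁻⁴/1.7 × 10⁻⁴)·(+0.48) = 10.485 °C.
Cooling required: 27.1 − (10.485) = 16.615 °C.

10.5 °C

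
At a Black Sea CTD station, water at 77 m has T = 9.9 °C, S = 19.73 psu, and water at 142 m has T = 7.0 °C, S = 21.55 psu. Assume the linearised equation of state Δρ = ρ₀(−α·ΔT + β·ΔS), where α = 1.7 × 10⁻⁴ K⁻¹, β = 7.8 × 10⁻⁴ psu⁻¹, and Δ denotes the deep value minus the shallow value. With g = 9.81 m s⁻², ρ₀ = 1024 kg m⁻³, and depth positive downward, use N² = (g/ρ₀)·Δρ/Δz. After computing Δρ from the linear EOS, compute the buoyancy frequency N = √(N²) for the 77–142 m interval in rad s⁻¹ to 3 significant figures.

ΔT = -2.9 K, ΔS = +1.82 psu (deep − shallow).
Δρ/ρ₀ = −αΔT + βΔS = 4.93 × 10⁻⁴ + 1.4196 × 10⁻³ = 1.9126 × 10⁻³, so Δρ ≈ 1.959 kg m⁻³.
N² = (g/ρ₀)·Δρ/Δz = g·(Δρ/ρ₀)/Δz = 9.81 × 1.9126 × 10⁻³ / 65 = 2.8866 × 10⁻⁴ s⁻².
N = √(2.8866 × 10⁻⁴) = 0.016990 rad s⁻¹ ≈ 0.0170 rad s⁻¹.

0.0170 rad s⁻¹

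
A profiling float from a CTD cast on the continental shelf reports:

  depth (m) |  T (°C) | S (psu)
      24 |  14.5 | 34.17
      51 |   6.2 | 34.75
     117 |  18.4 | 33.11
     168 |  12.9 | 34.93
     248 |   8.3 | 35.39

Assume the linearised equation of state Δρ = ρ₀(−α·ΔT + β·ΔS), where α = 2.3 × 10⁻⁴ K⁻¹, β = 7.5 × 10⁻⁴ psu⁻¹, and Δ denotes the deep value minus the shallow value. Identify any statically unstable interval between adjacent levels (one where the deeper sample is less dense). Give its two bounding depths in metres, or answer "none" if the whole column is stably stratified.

Evaluate Δρ/ρ₀ = −αΔT + βΔS across each adjacent pair:
  24–51 m: −αΔT+βΔS = −(2.3 × 10⁻⁴)(-8.3)+(7.5 × 10⁻⁴)(+0.58) = 2.3 × 10⁻³ → stable
  51–117 m: −αΔT+βΔS = −(2.3 × 10⁻⁴)(+12.2)+(7.5 × 10⁻⁴)(-1.64) = -4.0 × 10⁻³ → UNSTABLE
  117–168 m: −αΔT+βΔS = −(2.3 × 10⁻⁴)(-5.5)+(7.5 × 10⁻⁴)(+1.82) = 2.6 × 10⁻³ → stable
  168–248 m: −αΔT+βΔS = −(2.3 × 10⁻⁴)(-4.6)+(7.5 × 10⁻⁴)(+0.46) = 1.4 × 10⁻³ → stable
The 51–117 m interval has Δρ < 0: lighter water underlies denser water.

51–117 m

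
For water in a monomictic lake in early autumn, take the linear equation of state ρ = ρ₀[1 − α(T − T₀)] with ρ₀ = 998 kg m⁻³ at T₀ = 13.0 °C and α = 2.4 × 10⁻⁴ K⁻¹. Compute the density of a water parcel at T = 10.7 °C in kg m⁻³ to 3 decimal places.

T − T₀ = -2.3 K.
Bracket = 1 − α·(-2.3) = 1 + (5.52 × 10⁻⁴) = 1.0005520.
ρ = 998 × 1.0005520 = 998.551 kg m⁻³.

998.551 kg m⁻³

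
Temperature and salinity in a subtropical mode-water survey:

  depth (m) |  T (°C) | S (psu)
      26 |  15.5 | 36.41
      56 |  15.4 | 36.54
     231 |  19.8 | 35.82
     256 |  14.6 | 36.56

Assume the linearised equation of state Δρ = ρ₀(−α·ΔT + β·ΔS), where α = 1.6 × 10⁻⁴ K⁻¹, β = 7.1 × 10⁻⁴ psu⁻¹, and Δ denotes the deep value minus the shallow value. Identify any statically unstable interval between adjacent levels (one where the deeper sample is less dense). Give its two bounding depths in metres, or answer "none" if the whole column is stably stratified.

56–231 m

Evaluate Δρ/ρ₀ = −αΔT + βΔS across each adjacent pair:
  26–56 m: −αΔT+βΔS = −(1.6 × 10⁻⁴)(-0.1)+(7.1 × 10⁻⁴)(+0.13) = 1.1 × 10⁻⁴ → stable
  56–231 m: −αΔT+βΔS = −(1.6 × 10⁻⁴)(+4.4)+(7.1 × 10⁻⁴)(-0.72) = -1.2 × 10⁻³ → UNSTABLE
  231–256 m: −αΔT+βΔS = −(1.6 × 10⁻⁴)(-5.2)+(7.1 × 10⁻⁴)(+0.74) = 1.4 × 10⁻³ → stable
The 56–231 m interval has Δρ < 0: lighter water underlies denser water.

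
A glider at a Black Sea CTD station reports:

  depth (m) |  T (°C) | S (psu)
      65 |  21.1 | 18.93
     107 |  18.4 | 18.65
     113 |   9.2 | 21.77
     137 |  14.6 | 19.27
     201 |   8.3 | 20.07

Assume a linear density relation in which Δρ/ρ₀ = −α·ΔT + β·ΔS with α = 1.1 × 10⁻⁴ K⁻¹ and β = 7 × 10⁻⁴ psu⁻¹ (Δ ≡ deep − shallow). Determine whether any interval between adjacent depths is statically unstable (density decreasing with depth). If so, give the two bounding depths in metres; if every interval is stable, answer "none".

113–137 m

Evaluate Δρ/ρ₀ = −αΔT + βΔS across each adjacent pair:
  65–107 m: −αΔT+βΔS = −(1.1 × 10⁻⁴)(-2.7)+(7 × 10⁻⁴)(-0.28) = 1.0 × 10⁻⁴ → stable
  107–113 m: −αΔT+βΔS = −(1.1 × 10⁻⁴)(-9.2)+(7 × 10⁻⁴)(+3.12) = 3.2 × 10⁻³ → stable
  113–137 m: −αΔT+βΔS = −(1.1 × 10⁻⁴)(+5.4)+(7 × 10⁻⁴)(-2.50) = -2.3 × 10⁻³ → UNSTABLE
  137–201 m: −αΔT+βΔS = −(1.1 × 10⁻⁴)(-6.3)+(7 × 10⁻⁴)(+0.80) = 1.3 × 10⁻³ → stable
The 113–137 m interval has Δρ < 0: lighter water underlies denser water.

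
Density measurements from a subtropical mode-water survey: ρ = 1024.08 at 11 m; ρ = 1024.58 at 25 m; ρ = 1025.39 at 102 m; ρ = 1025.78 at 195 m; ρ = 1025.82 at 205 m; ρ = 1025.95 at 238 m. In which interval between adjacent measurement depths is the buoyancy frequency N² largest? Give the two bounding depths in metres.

11–25 m

Compute the density gradient over each adjacent pair:
  11–25 m: Δρ/Δz = 0.50/14 = 0.036 kg m⁻⁴
  25–102 m: Δρ/Δz = 0.81/77 = 0.011 kg m⁻⁴
  102–195 m: Δρ/Δz = 0.39/93 = 4.2 × 10⁻³ kg m⁻⁴
  195–205 m: Δρ/Δz = 0.04/10 = 4.0 × 10⁻³ kg m⁻⁴
  205–238 m: Δρ/Δz = 0.13/33 = 3.9 × 10⁻³ kg m⁻⁴
The largest gradient is in the 11–25 m interval — the pycnocline.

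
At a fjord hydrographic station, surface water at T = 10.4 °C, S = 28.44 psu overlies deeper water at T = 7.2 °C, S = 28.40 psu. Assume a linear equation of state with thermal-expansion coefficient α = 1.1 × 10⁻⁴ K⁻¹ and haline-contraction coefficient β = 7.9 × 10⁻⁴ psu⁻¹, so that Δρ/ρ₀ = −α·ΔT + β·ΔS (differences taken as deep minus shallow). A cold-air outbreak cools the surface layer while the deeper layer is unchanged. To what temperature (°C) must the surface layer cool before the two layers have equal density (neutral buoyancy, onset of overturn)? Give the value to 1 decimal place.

Neutral buoyancy requires Δρ = 0, i.e. −α(T_deep − T_surf′) + β(S_deep − S_surf) = 0.
T_surf′ = T_deep − (β/α)·ΔS = 7.2 − (7.9 × 10⁻⁴/1.1 × 10⁻⁴)·(-0.04) = 7.487 °C.
Cooling required: 10.4 − (7.487) = 2.913 °C.

7.5 °C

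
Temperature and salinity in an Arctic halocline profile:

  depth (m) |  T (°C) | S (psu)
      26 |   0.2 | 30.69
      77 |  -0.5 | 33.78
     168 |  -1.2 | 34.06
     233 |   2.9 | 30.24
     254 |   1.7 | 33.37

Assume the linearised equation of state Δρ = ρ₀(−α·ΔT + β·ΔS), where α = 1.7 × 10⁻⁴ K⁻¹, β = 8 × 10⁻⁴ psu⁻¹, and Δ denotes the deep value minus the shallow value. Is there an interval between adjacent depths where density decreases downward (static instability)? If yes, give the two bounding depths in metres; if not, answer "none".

Evaluate Δρ/ρ₀ = −αΔT + βΔS across each adjacent pair:
  26–77 m: −αΔT+βΔS = −(1.7 × 10⁻⁴)(-0.7)+(8 × 10⁻⁴)(+3.09) = 2.6 × 10⁻³ → stable
  77–168 m: −αΔT+βΔS = −(1.7 × 10⁻⁴)(-0.7)+(8 × 10⁻⁴)(+0.28) = 3.4 × 10⁻⁴ → stable
  168–233 m: −αΔT+βΔS = −(1.7 × 10⁻⁴)(+4.1)+(8 × 10⁻⁴)(-3.82) = -3.8 × 10⁻³ → UNSTABLE
  233–254 m: −αΔT+βΔS = −(1.7 × 10⁻⁴)(-1.2)+(8 × 10⁻⁴)(+3.13) = 2.7 × 10⁻³ → stable
The 168–233 m interval has Δρ < 0: lighter water underlies denser water.

168–233 m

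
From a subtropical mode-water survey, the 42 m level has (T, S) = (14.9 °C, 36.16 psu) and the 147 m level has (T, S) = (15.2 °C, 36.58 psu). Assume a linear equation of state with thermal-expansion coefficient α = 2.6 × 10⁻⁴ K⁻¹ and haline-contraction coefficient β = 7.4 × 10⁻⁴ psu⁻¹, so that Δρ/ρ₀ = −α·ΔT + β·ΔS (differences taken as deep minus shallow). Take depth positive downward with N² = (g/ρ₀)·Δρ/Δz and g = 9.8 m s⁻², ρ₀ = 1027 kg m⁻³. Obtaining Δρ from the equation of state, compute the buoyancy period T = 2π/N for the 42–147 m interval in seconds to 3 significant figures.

1.35 × 10³ s

ΔT = +0.3 K, ΔS = +0.42 psu (deep − shallow).
Δρ/ρ₀ = −αΔT + βΔS = -7.80 × 10⁻⁵ + 3.108 × 10⁻⁴ = 2.328 × 10⁻⁴, so Δρ ≈ 0.2391 kg m⁻³.
N² = (g/ρ₀)·Δρ/Δz = g·(Δρ/ρ₀)/Δz = 9.8 × 2.328 × 10⁻⁴ / 105 = 2.1728 × 10⁻⁵ s⁻².
N = √(2.1728 × 10⁻⁵) = 4.6613 × 10⁻³ rad s⁻¹ → T = 2π/N = 1.3479 × 10³ s ≈ 1.35 × 10³ s.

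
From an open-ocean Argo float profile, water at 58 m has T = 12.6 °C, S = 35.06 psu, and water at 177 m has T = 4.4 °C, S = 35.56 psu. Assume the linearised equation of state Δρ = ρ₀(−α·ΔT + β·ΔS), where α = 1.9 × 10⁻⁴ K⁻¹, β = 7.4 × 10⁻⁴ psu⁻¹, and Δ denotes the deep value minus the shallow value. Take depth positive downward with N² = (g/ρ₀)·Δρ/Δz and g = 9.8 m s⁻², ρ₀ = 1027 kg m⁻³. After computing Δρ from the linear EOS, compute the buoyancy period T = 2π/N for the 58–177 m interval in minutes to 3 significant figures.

ΔT = -8.2 K, ΔS = +0.50 psu (deep − shallow).
Δρ/ρ₀ = −αΔT + βΔS = 1.558 × 10⁻³ + 3.70 × 10⁻⁴ = 1.928 × 10⁻³, so Δρ ≈ 1.980 kg m⁻³.
N² = (g/ρ₀)·Δρ/Δz = g·(Δρ/ρ₀)/Δz = 9.8 × 1.928 × 10⁻³ / 119 = 1.5878 × 10⁻⁴ s⁻².
N = √(1.5878 × 10⁻⁴) = 0.012601 rad s⁻¹ → T = 2π/N = 498.63 s = 8.3105 min ≈ 8.31 min.

8.31 min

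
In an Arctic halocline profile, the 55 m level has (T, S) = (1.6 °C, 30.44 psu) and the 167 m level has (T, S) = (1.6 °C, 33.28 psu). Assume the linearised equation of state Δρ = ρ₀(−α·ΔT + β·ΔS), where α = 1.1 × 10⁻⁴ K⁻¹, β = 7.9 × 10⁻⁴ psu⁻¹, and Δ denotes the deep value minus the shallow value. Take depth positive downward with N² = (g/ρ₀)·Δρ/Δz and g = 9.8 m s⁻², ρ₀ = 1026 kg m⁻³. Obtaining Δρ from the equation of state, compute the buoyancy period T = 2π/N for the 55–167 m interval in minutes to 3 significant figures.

ΔT = +0.0 K, ΔS = +2.84 psu (deep − shallow).
Δρ/ρ₀ = −αΔT + βΔS = 0 + 2.2436 × 10⁻³ = 2.2436 × 10⁻³, so Δρ ≈ 2.302 kg m⁻³.
N² = (g/ρ₀)·Δρ/Δz = g·(Δρ/ρ₀)/Δz = 9.8 × 2.2436 × 10⁻³ / 112 = 1.9632 × 10⁻⁴ s⁻².
N = √(1.9632 × 10⁻⁴) = 0.014011 rad s⁻¹ → T = 2π/N = 448.45 s = 7.4742 min ≈ 7.47 min.

7.47 min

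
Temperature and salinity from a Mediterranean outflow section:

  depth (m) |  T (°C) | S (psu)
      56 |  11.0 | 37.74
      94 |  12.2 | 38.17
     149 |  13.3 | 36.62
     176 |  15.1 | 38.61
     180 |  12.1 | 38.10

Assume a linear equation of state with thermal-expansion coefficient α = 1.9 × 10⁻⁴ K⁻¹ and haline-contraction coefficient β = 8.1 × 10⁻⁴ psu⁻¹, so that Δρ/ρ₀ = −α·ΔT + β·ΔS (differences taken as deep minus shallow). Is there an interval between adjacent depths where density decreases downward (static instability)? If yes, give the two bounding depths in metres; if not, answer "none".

94–149 m

Evaluate Δρ/ρ₀ = −αΔT + βΔS across each adjacent pair:
  56–94 m: −αΔT+βΔS = −(1.9 × 10⁻⁴)(+1.2)+(8.1 × 10⁻⁴)(+0.43) = 1.2 × 10⁻⁴ → stable
  94–149 m: −αΔT+βΔS = −(1.9 × 10⁻⁴)(+1.1)+(8.1 × 10⁻⁴)(-1.55) = -1.5 × 10⁻³ → UNSTABLE
  149–176 m: −αΔT+βΔS = −(1.9 × 10⁻⁴)(+1.8)+(8.1 × 10⁻⁴)(+1.99) = 1.3 × 10⁻³ → stable
  176–180 m: −αΔT+βΔS = −(1.9 × 10⁻⁴)(-3.0)+(8.1 × 10⁻⁴)(-0.51) = 1.6 × 10⁻⁴ → stable
The 94–149 m interval has Δρ < 0: lighter water underlies denser water.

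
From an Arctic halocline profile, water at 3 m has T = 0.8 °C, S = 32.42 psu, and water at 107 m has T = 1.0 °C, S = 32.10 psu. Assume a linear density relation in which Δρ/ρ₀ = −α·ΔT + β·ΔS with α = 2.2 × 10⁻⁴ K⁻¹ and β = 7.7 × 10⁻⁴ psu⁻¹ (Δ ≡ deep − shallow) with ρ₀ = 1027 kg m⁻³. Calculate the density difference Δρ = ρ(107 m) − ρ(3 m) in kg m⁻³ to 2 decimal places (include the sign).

-0.30 kg m⁻³

ΔT = +0.2 K, ΔS = -0.32 psu (deep − shallow).
Δρ/ρ₀ = −(2.2 × 10⁻⁴)(+0.2) + (7.7 × 10⁻⁴)(-0.32) = -2.904 × 10⁻⁴.
Δρ = 1027 × (-2.904 × 10⁻⁴) = -0.30 kg m⁻³.
Negative Δρ: lighter below, statically unstable.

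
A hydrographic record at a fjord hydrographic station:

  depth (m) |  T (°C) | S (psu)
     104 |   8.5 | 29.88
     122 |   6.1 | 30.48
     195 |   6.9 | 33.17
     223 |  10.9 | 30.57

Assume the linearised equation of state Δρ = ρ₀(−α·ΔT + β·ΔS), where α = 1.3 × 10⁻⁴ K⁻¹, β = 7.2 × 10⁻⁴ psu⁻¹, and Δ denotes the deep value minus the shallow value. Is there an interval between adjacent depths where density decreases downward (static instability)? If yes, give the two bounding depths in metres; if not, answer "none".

195–223 m

Evaluate Δρ/ρ₀ = −αΔT + βΔS across each adjacent pair:
  104–122 m: −αΔT+βΔS = −(1.3 × 10⁻⁴)(-2.4)+(7.2 × 10⁻⁴)(+0.60) = 7.4 × 10⁻⁴ → stable
  122–195 m: −αΔT+βΔS = −(1.3 × 10⁻⁴)(+0.8)+(7.2 × 10⁻⁴)(+2.69) = 1.8 × 10⁻³ → stable
  195–223 m: −αΔT+βΔS = −(1.3 × 10⁻⁴)(+4.0)+(7.2 × 10⁻⁴)(-2.60) = -2.4 × 10⁻³ → UNSTABLE
The 195–223 m interval has Δρ < 0: lighter water underlies denser water.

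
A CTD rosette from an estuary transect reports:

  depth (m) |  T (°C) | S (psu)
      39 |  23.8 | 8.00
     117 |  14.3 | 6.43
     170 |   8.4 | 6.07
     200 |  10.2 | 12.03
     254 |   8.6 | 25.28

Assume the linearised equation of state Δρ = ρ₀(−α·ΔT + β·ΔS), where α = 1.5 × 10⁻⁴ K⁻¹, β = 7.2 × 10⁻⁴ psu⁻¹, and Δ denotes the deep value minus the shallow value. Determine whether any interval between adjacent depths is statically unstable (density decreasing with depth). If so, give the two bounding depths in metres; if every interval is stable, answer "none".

none

Evaluate Δρ/ρ₀ = −αΔT + βΔS across each adjacent pair:
  39–117 m: −αΔT+βΔS = −(1.5 × 10⁻⁴)(-9.5)+(7.2 × 10⁻⁴)(-1.57) = 2.9 × 10⁻⁴ → stable
  117–170 m: −αΔT+βΔS = −(1.5 × 10⁻⁴)(-5.9)+(7.2 × 10⁻⁴)(-0.36) = 6.3 × 10⁻⁴ → stable
  170–200 m: −αΔT+βΔS = −(1.5 × 10⁻⁴)(+1.8)+(7.2 × 10⁻⁴)(+5.96) = 4.0 × 10⁻³ → stable
  200–254 m: −αΔT+βΔS = −(1.5 × 10⁻⁴)(-1.6)+(7.2 × 10⁻⁴)(+13.25) = 9.8 × 10⁻³ → stable
Every interval has Δρ > 0: the column is stably stratified throughout.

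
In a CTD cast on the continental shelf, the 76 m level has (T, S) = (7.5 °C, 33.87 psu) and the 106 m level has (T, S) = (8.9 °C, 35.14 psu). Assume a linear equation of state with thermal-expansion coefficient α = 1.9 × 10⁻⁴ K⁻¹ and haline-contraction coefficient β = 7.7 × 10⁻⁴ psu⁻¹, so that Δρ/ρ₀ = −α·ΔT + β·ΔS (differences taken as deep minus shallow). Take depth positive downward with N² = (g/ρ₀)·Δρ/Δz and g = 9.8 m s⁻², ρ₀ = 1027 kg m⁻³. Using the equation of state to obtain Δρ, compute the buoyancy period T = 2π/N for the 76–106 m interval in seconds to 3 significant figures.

412 s

ΔT = +1.4 K, ΔS = +1.27 psu (deep − shallow).
Δρ/ρ₀ = −αΔT + βΔS = -2.66 × 10⁻⁴ + 9.779 × 10⁻⁴ = 7.119 × 10⁻⁴, so Δρ ≈ 0.7311 kg m⁻³.
N² = (g/ρ₀)·Δρ/Δz = g·(Δρ/ρ₀)/Δz = 9.8 × 7.119 × 10⁻⁴ / 30 = 2.3255 × 10⁻⁴ s⁻².
N = √(2.3255 × 10⁻⁴) = 0.015250 rad s⁻¹ → T = 2π/N = 412.01 s ≈ 412 s.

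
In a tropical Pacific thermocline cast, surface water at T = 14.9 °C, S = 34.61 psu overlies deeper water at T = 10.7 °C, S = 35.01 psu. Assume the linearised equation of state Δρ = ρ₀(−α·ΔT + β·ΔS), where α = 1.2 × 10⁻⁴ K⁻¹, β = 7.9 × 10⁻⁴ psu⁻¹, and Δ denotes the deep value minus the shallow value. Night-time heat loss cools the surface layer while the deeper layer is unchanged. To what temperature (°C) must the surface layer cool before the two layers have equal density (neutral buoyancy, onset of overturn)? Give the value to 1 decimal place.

Neutral buoyancy requires Δρ = 0, i.e. −α(T_deep − T_surf′) + β(S_deep − S_surf) = 0.
T_surf′ = T_deep − (β/α)·ΔS = 10.7 − (7.9 × 10⁻⁴/1.2 × 10⁻⁴)·(+0.40) = 8.067 °C.
Cooling required: 14.9 − (8.067) = 6.833 °C.

8.1 °C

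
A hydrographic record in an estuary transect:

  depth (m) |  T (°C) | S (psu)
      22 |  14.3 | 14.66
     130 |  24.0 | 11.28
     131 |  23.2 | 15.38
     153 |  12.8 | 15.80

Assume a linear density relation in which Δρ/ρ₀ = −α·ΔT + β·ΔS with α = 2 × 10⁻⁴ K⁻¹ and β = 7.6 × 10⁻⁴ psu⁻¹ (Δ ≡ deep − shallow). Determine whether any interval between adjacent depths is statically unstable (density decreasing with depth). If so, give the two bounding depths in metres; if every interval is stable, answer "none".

Evaluate Δρ/ρ₀ = −αΔT + βΔS across each adjacent pair:
  22–130 m: −αΔT+βΔS = −(2 × 10⁻⁴)(+9.7)+(7.6 × 10⁻⁴)(-3.38) = -4.5 × 10⁻³ → UNSTABLE
  130–131 m: −αΔT+βΔS = −(2 × 10⁻⁴)(-0.8)+(7.6 × 10⁻⁴)(+4.10) = 3.3 × 10⁻³ → stable
  131–153 m: −αΔT+βΔS = −(2 × 10⁻⁴)(-10.4)+(7.6 × 10⁻⁴)(+0.42) = 2.4 × 10⁻³ → stable
The 22–130 m interval has Δρ < 0: lighter water underlies denser water.

22–130 m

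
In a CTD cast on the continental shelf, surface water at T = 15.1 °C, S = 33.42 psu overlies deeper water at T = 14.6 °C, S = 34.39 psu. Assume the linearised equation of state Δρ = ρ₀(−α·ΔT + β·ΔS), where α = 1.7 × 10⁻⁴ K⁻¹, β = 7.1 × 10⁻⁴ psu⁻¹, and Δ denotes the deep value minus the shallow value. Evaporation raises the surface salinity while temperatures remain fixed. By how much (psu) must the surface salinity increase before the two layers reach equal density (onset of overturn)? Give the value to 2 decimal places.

1.09 psu

Neutral buoyancy requires −α(T_deep − T_surf) + β(S_deep − S_surf′) = 0.
S_surf′ = S_deep − (α/β)·ΔT = 34.39 − (1.7 × 10⁻⁴/7.1 × 10⁻⁴)·(-0.5) = 34.5097 psu.
Increase required: 34.5097 − 33.42 = 1.0897 psu.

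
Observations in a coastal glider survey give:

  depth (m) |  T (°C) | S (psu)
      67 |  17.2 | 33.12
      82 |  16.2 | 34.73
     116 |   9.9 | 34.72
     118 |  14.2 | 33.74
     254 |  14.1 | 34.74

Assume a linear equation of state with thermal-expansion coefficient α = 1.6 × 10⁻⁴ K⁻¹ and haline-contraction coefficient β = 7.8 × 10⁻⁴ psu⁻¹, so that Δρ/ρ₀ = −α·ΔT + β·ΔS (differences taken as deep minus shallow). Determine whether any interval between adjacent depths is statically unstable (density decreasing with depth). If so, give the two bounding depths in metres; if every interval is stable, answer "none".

Evaluate Δρ/ρ₀ = −αΔT + βΔS across each adjacent pair:
  67–82 m: −αΔT+βΔS = −(1.6 × 10⁻⁴)(-1.0)+(7.8 × 10⁻⁴)(+1.61) = 1.4 × 10⁻³ → stable
  82–116 m: −αΔT+βΔS = −(1.6 × 10⁻⁴)(-6.3)+(7.8 × 10⁻⁴)(-0.01) = 1.0 × 10⁻³ → stable
  116–118 m: −αΔT+βΔS = −(1.6 × 10⁻⁴)(+4.3)+(7.8 × 10⁻⁴)(-0.98) = -1.5 × 10⁻³ → UNSTABLE
  118–254 m: −αΔT+βΔS = −(1.6 × 10⁻⁴)(-0.1)+(7.8 × 10⁻⁴)(+1.00) = 8.0 × 10⁻⁴ → stable
The 116–118 m interval has Δρ < 0: lighter water underlies denser water.

116–118 m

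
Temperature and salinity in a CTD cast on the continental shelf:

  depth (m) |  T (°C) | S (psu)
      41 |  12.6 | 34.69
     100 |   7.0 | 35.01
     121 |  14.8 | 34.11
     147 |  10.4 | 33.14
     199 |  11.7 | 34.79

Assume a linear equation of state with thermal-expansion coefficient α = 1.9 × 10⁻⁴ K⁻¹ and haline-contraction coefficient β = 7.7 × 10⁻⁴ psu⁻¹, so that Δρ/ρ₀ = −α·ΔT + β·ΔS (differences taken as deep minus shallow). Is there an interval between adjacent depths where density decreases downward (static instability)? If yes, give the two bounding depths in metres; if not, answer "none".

Evaluate Δρ/ρ₀ = −αΔT + βΔS across each adjacent pair:
  41–100 m: −αΔT+βΔS = −(1.9 × 10⁻⁴)(-5.6)+(7.7 × 10⁻⁴)(+0.32) = 1.3 × 10⁻³ → stable
  100–121 m: −αΔT+βΔS = −(1.9 × 10⁻⁴)(+7.8)+(7.7 × 10⁻⁴)(-0.90) = -2.2 × 10⁻³ → UNSTABLE
  121–147 m: −αΔT+βΔS = −(1.9 × 10⁻⁴)(-4.4)+(7.7 × 10⁻⁴)(-0.97) = 8.9 × 10⁻⁵ → stable
  147–199 m: −αΔT+βΔS = −(1.9 × 10⁻⁴)(+1.3)+(7.7 × 10⁻⁴)(+1.65) = 1.0 × 10⁻³ → stable
The 100–121 m interval has Δρ < 0: lighter water underlies denser water.

100–121 m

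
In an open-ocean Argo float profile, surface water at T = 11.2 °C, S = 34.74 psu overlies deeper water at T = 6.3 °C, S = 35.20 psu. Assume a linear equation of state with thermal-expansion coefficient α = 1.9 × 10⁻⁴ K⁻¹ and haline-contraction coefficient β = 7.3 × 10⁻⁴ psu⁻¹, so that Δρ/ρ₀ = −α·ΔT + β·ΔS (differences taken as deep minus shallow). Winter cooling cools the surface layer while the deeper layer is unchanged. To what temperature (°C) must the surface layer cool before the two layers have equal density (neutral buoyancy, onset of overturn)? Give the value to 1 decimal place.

4.5 °C

Neutral buoyancy requires Δρ = 0, i.e. −α(T_deep − T_surf′) + β(S_deep − S_surf) = 0.
T_surf′ = T_deep − (β/α)·ΔS = 6.3 − (7.3 × 10⁻⁴/1.9 × 10⁻⁴)·(+0.46) = 4.533 °C.
Cooling required: 11.2 − (4.533) = 6.667 °C.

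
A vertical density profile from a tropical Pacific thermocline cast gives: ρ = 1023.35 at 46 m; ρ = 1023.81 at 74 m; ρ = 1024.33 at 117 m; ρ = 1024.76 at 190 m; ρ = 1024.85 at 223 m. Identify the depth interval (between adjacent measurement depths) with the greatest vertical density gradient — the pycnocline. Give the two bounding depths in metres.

Compute the density gradient over each adjacent pair:
  46–74 m: Δρ/Δz = 0.46/28 = 0.016 kg m⁻⁴
  74–117 m: Δρ/Δz = 0.52/43 = 0.012 kg m⁻⁴
  117–190 m: Δρ/Δz = 0.43/73 = 5.9 × 10⁻³ kg m⁻⁴
  190–223 m: Δρ/Δz = 0.09/33 = 2.7 × 10⁻³ kg m⁻⁴
The largest gradient is in the 46–74 m interval — the pycnocline.

46–74 m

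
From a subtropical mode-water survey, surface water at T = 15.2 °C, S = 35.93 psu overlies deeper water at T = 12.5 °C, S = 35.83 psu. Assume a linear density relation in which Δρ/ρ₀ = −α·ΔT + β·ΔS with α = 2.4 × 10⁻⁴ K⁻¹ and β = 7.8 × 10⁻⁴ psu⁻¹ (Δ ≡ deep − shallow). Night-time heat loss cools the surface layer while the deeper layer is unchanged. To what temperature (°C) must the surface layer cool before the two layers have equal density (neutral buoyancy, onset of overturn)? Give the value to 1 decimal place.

Neutral buoyancy requires Δρ = 0, i.e. −α(T_deep − T_surf′) + β(S_deep − S_surf) = 0.
T_surf′ = T_deep − (β/α)·ΔS = 12.5 − (7.8 × 10⁻⁴/2.4 × 10⁻⁴)·(-0.10) = 12.825 °C.
Cooling required: 15.2 − (12.825) = 2.375 °C.

12.8 °C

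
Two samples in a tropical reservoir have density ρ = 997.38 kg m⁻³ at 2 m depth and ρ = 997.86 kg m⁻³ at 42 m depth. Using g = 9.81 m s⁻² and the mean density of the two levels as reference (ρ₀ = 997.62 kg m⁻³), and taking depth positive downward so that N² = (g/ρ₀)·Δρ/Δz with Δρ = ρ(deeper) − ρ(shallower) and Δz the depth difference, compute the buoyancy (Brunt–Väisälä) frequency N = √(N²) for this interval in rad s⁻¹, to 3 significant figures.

Δρ = 997.86 − 997.38 = 0.48 kg m⁻³ over Δz = 42 − 2 = 40 m.
N² = (9.81/997.62) × (0.48/40) = 1.1800 × 10⁻⁴ s⁻².
N = √(1.1800 × 10⁻⁴) = 0.010863 rad s⁻¹ ≈ 0.0109 rad s⁻¹.
Since Δρ > 0 the layer is stably stratified.

0.0109 rad s⁻¹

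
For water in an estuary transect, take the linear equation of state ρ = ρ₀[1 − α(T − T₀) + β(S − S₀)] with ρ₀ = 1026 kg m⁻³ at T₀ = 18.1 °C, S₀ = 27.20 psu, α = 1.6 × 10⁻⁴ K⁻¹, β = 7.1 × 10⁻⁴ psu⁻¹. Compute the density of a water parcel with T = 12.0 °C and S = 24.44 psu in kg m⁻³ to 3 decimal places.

1024.991 kg m⁻³

T − T₀ = -6.1 K, S − S₀ = -2.76 psu.
Bracket = 1 − α·(-6.1) + β·(-2.76) = 1 + (-9.836 × 10⁻⁴) = 0.9990164.
ρ = 1026 × 0.9990164 = 1024.991 kg m⁻³.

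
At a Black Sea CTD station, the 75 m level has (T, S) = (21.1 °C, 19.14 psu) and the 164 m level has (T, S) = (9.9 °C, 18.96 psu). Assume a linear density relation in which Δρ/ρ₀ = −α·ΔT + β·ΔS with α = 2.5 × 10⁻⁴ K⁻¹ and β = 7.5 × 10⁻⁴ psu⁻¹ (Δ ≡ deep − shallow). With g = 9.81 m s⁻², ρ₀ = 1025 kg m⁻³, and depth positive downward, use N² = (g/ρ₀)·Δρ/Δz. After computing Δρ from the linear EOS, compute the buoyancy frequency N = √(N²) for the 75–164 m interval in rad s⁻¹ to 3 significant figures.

ΔT = -11.2 K, ΔS = -0.18 psu (deep − shallow).
Δρ/ρ₀ = −αΔT + βΔS = 2.80 × 10⁻³ − 1.35 × 10⁻⁴ = 2.665 × 10⁻³, so Δρ ≈ 2.732 kg m⁻³.
N² = (g/ρ₀)·Δρ/Δz = g·(Δρ/ρ₀)/Δz = 9.81 × 2.665 × 10⁻³ / 89 = 2.9375 × 10⁻⁴ s⁻².
N = √(2.9375 × 10⁻⁴) = 0.017139 rad s⁻¹ ≈ 0.0171 rad s⁻¹.

0.0171 rad s⁻¹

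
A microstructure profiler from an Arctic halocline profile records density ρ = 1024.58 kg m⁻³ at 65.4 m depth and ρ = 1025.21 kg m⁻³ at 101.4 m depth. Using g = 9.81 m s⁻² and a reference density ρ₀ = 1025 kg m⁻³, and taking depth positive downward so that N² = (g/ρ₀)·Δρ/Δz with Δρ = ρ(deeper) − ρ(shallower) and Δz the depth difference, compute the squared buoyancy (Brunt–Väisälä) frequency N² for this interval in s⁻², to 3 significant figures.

Δρ = 1025.21 − 1024.58 = 0.63 kg m⁻³ over Δz = 101.4 − 65.4 = 36 m.
N² = (9.81/1025) × (0.63/36) = 1.6749 × 10⁻⁴ s⁻² ≈ 1.67 × 10⁻⁴ s⁻².

1.67 × 10⁻⁴ s⁻²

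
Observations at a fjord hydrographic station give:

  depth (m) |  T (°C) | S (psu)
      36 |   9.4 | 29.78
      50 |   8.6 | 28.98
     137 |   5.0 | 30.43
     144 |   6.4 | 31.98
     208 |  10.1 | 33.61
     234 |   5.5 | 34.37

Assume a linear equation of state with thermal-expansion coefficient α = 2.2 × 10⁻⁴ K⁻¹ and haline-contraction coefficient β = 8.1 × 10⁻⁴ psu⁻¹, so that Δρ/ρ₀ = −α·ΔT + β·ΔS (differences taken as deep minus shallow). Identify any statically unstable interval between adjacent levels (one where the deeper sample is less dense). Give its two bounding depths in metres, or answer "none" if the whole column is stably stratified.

Evaluate Δρ/ρ₀ = −αΔT + βΔS across each adjacent pair:
  36–50 m: −αΔT+βΔS = −(2.2 × 10⁻⁴)(-0.8)+(8.1 × 10⁻⁴)(-0.80) = -4.7 × 10⁻⁴ → UNSTABLE
  50–137 m: −αΔT+βΔS = −(2.2 × 10⁻⁴)(-3.6)+(8.1 × 10⁻⁴)(+1.45) = 2.0 × 10⁻³ → stable
  137–144 m: −αΔT+βΔS = −(2.2 × 10⁻⁴)(+1.4)+(8.1 × 10⁻⁴)(+1.55) = 9.5 × 10⁻⁴ → stable
  144–208 m: −αΔT+βΔS = −(2.2 × 10⁻⁴)(+3.7)+(8.1 × 10⁻⁴)(+1.63) = 5.1 × 10⁻⁴ → stable
  208–234 m: −αΔT+βΔS = −(2.2 × 10⁻⁴)(-4.6)+(8.1 × 10⁻⁴)(+0.76) = 1.6 × 10⁻³ → stable
The 36–50 m interval has Δρ < 0: lighter water underlies denser water.

36–50 m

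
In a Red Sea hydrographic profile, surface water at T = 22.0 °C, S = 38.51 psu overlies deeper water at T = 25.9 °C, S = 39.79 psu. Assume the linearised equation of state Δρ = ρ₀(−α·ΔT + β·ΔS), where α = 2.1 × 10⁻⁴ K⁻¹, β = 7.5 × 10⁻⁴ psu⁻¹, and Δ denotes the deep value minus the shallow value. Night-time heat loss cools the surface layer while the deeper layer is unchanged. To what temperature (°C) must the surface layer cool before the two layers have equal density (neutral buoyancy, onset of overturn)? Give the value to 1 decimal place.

Neutral buoyancy requires Δρ = 0, i.e. −α(T_deep − T_surf′) + β(S_deep − S_surf) = 0.
T_surf′ = T_deep − (β/α)·ΔS = 25.9 − (7.5 × 10⁻⁴/2.1 × 10⁻⁴)·(+1.28) = 21.329 °C.
Cooling required: 22.0 − (21.329) = 0.671 °C.

21.3 °C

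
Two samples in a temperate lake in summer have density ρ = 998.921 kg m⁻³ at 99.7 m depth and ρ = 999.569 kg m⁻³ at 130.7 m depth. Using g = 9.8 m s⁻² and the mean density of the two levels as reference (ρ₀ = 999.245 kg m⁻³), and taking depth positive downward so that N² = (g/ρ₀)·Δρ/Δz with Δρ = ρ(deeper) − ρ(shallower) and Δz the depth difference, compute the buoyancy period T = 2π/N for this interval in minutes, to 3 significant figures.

Δρ = 999.569 − 998.921 = 0.648 kg m⁻³ over Δz = 130.7 − 99.7 = 31 m.
N² = (9.8/999.245) × (0.648/31) = 2.0501 × 10⁻⁴ s⁻².
N = √(2.0501 × 10⁻⁴) = 0.014318 rad s⁻¹, so T = 2π/N = 438.83 s = 7.3138 min ≈ 7.31 min.
A positive N² confirms static stability across the interval.

7.31 min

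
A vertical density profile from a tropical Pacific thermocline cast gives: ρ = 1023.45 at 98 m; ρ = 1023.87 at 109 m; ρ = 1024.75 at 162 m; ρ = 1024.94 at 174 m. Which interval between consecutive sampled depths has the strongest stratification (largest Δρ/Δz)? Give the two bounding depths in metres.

98–109 m

Compute the density gradient over each adjacent pair:
  98–109 m: Δρ/Δz = 0.42/11 = 0.038 kg m⁻⁴
  109–162 m: Δρ/Δz = 0.88/53 = 0.017 kg m⁻⁴
  162–174 m: Δρ/Δz = 0.19/12 = 0.016 kg m⁻⁴
The largest gradient is in the 98–109 m interval — the pycnocline.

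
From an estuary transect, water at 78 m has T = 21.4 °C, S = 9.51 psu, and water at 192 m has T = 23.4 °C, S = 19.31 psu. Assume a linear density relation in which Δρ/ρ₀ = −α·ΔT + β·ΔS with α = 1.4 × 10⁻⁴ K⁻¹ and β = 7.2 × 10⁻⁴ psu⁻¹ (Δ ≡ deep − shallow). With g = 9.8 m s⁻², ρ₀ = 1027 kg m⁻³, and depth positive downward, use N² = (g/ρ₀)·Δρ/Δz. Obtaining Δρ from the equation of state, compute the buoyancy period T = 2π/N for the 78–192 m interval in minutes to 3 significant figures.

4.34 min

ΔT = +2.0 K, ΔS = +9.80 psu (deep − shallow).
Δρ/ρ₀ = −αΔT + βΔS = -2.80 × 10⁻⁴ + 7.056 × 10⁻³ = 6.776 × 10⁻³, so Δρ ≈ 6.959 kg m⁻³.
N² = (g/ρ₀)·Δρ/Δz = g·(Δρ/ρ₀)/Δz = 9.8 × 6.776 × 10⁻³ / 114 = 5.8250 × 10⁻⁴ s⁻².
N = √(5.8250 × 10⁻⁴) = 0.024135 rad s⁻¹ → T = 2π/N = 260.34 s = 4.3390 min ≈ 4.34 min.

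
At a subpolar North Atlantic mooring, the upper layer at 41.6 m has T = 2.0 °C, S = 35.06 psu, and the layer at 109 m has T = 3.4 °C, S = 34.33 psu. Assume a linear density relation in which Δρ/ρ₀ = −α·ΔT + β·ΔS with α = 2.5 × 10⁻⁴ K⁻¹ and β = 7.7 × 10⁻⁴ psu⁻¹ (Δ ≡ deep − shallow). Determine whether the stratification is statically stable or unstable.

ΔT = 3.4 − 2.0 = +1.4 K and ΔS = 34.33 − 35.06 = -0.73 psu (deep − shallow).
−αΔT = -3.50 × 10⁻⁴; βΔS = -5.621 × 10⁻⁴; sum Δρ/ρ₀ = -9.121 × 10⁻⁴.
Δρ/ρ₀ < 0, so Δρ < 0: deeper water is lighter → statically unstable; the column would overturn.

unstable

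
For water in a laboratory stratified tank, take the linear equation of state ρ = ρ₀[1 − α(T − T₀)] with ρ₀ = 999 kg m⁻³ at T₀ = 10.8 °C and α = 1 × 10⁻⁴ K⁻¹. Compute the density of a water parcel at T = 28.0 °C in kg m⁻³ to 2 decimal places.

T − T₀ = +17.2 K.
Bracket = 1 − α·(+17.2) = 1 + (-1.72 × 10⁻³) = 0.9982800.
ρ = 999 × 0.9982800 = 997.28 kg m⁻³.

997.28 kg m⁻³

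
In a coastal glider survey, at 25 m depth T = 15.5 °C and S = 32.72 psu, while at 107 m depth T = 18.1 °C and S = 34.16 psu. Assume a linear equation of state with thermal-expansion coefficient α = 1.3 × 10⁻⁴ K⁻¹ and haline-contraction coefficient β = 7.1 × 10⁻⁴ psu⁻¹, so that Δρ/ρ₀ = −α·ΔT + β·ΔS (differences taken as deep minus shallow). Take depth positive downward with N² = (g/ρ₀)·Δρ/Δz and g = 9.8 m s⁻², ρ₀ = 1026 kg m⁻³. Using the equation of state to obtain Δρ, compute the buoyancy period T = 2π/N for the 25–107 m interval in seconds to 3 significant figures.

ΔT = +2.6 K, ΔS = +1.44 psu (deep − shallow).
Δρ/ρ₀ = −αΔT + βΔS = -3.38 × 10⁻⁴ + 1.0224 × 10⁻³ = 6.844 × 10⁻⁴, so Δρ ≈ 0.7022 kg m⁻³.
N² = (g/ρ₀)·Δρ/Δz = g·(Δρ/ρ₀)/Δz = 9.8 × 6.844 × 10⁻⁴ / 82 = 8.1794 × 10⁻⁵ s⁻².
N = √(8.1794 × 10⁻⁵) = 9.0440 × 10⁻³ rad s⁻¹ → T = 2π/N = 694.74 s ≈ 695 s.

695 s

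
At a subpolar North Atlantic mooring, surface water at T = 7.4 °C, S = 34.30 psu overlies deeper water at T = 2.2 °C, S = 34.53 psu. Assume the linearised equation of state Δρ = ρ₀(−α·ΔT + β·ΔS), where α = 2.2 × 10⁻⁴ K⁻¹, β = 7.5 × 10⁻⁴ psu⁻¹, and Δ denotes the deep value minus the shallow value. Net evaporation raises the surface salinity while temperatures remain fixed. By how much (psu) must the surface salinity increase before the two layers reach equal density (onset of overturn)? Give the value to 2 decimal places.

1.76 psu

Neutral buoyancy requires −α(T_deep − T_surf) + β(S_deep − S_surf′) = 0.
S_surf′ = S_deep − (α/β)·ΔT = 34.53 − (2.2 × 10⁻⁴/7.5 × 10⁻⁴)·(-5.2) = 36.0553 psu.
Increase required: 36.0553 − 34.30 = 1.7553 psu.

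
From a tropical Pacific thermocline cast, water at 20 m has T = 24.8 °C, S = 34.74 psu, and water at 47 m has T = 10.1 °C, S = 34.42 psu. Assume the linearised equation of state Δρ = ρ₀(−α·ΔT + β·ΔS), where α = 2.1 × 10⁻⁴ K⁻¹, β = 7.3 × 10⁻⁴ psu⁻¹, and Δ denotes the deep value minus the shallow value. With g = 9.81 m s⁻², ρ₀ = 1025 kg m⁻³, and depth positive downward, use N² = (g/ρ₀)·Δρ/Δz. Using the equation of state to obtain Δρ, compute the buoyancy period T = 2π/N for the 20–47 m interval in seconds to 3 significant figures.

ΔT = -14.7 K, ΔS = -0.32 psu (deep − shallow).
Δρ/ρ₀ = −αΔT + βΔS = 3.087 × 10⁻³ − 2.336 × 10⁻⁴ = 2.8534 × 10⁻³, so Δρ ≈ 2.925 kg m⁻³.
N² = (g/ρ₀)·Δρ/Δz = g·(Δρ/ρ₀)/Δz = 9.81 × 2.8534 × 10⁻³ / 27 = 1.0367 × 10⁻³ s⁻².
N = √(1.0367 × 10⁻³) = 0.032198 rad s⁻¹ → T = 2π/N = 195.14 s ≈ 195 s.

195 s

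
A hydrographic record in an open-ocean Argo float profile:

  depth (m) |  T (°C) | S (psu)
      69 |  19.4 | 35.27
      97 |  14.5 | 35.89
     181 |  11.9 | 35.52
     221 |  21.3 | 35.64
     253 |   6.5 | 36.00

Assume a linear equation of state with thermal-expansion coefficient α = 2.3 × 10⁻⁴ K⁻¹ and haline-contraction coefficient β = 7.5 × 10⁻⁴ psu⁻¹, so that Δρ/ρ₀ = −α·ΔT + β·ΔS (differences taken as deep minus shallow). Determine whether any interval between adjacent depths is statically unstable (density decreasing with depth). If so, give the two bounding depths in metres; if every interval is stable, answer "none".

Evaluate Δρ/ρ₀ = −αΔT + βΔS across each adjacent pair:
  69–97 m: −αΔT+βΔS = −(2.3 × 10⁻⁴)(-4.9)+(7.5 × 10⁻⁴)(+0.62) = 1.6 × 10⁻³ → stable
  97–181 m: −αΔT+βΔS = −(2.3 × 10⁻⁴)(-2.6)+(7.5 × 10⁻⁴)(-0.37) = 3.2 × 10⁻⁴ → stable
  181–221 m: −αΔT+βΔS = −(2.3 × 10⁻⁴)(+9.4)+(7.5 × 10⁻⁴)(+0.12) = -2.1 × 10⁻³ → UNSTABLE
  221–253 m: −αΔT+βΔS = −(2.3 × 10⁻⁴)(-14.8)+(7.5 × 10⁻⁴)(+0.36) = 3.7 × 10⁻³ → stable
The 181–221 m interval has Δρ < 0: lighter water underlies denser water.

181–221 m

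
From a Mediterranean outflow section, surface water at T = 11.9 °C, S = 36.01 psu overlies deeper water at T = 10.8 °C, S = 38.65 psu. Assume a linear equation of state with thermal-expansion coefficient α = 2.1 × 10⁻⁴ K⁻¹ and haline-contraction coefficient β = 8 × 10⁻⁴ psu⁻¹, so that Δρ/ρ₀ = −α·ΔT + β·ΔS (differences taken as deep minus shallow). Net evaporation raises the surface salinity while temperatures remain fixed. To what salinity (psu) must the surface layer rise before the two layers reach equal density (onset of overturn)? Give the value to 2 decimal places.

Neutral buoyancy requires −α(T_deep − T_surf) + β(S_deep − S_surf′) = 0.
S_surf′ = S_deep − (α/β)·ΔT = 38.65 − (2.1 × 10⁻⁴/8 × 10⁻⁴)·(-1.1) = 38.9387 psu.
Increase required: 38.9387 − 36.01 = 2.9287 psu.

38.94 psu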